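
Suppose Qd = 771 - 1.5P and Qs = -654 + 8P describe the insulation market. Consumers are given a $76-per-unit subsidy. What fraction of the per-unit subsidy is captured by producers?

Producer share = 3/19

Pre-subsidy: 771 - 1.5P = -654 + 8P gives P* = 150, Q* = 546.
With the rebate, buyers effectively pay Pb = Ps − 76, where Ps is the price sellers receive.
Demand in terms of Ps becomes Qd = 771 − 1.5(Ps − 76) = 885 - 1.5Ps. Setting this equal to supply: 885 - 1.5Ps = -654 + 8Ps, so Ps = 162.
Buyers pay Pb = 162 − 76 = 86; Q' = -654 + 8·162 = 642.
Buyers' price falls by P* − Pb = 150 − 86 = 64; sellers' price rises by Ps − P* = 162 − 150 = 12.
So producers capture 12/76 = 3/19 of each unit of subsidy.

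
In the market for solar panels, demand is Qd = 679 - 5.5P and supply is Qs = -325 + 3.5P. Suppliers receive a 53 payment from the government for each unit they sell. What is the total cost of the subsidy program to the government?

Pre-subsidy: 679 - 5.5P = -325 + 3.5P gives P* = 1004/9, Q* = 589/9.
With the subsidy, sellers receive Ps = Pb + 53 for each unit, where Pb is the price buyers pay.
Supply in terms of Pb becomes Qs = -325 + 3.5(Pb + 53) = -139.5 + 3.5Pb. Setting this equal to demand: 679 - 5.5Pb = -139.5 + 3.5Pb, so Pb = 1637/18.
Sellers receive Ps = 1637/18 + 53 = 2591/18; Q' = 679 − 5.5·(1637/18) = 6437/36.
Government outlay = subsidy × quantity = 53 × 6437/36 = 341161/36.

Government cost = 341161/36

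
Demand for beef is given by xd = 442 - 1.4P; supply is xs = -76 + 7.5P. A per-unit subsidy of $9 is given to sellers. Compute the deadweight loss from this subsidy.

Deadweight loss = 8505/178

Pre-subsidy: 442 - 1.4P = -76 + 7.5P gives P* = 5180/89, x* = 32086/89.
With the subsidy, sellers receive Ps = Pb + 9 for each unit, where Pb is the price buyers pay.
Supply in terms of Pb becomes xs = -76 + 7.5(Pb + 9) = -8.5 + 7.5Pb. Setting this equal to demand: 442 - 1.4Pb = -8.5 + 7.5Pb, so Pb = 4505/89.
Sellers receive Ps = 4505/89 + 9 = 5306/89; x' = 442 − 1.4·(4505/89) = 33031/89.
The subsidy expands output by 33031/89 − 32086/89 = 945/89 past the efficient level; on those units the gap between marginal cost and willingness to pay runs from 0 up to 9.
DWL = ½ × 9 × 945/89 = 8505/178.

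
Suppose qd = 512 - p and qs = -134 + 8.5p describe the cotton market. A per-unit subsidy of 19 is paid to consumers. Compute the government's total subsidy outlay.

Government cost = 8759

Pre-subsidy: 512 - p = -134 + 8.5p gives p* = 68, q* = 444.
With the rebate, buyers effectively pay pb = ps − 19, where ps is the price sellers receive.
Demand in terms of ps becomes qd = 512 − 1(ps − 19) = 531 - ps. Setting this equal to supply: 531 - ps = -134 + 8.5ps, so ps = 70.
Buyers pay pb = 70 − 19 = 51; q' = -134 + 8.5·70 = 461.
Government outlay = subsidy × quantity = 19 × 461 = 8759.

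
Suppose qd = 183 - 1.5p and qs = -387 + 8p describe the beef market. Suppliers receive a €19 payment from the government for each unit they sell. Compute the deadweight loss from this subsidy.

Deadweight loss = €228

Pre-subsidy: 183 - 1.5p = -387 + 8p gives p* = 60, q* = 93.
With the subsidy, sellers receive ps = pb + 19 for each unit, where pb is the price buyers pay.
Supply in terms of pb becomes qs = -387 + 8(pb + 19) = -235 + 8pb. Setting this equal to demand: 183 - 1.5pb = -235 + 8pb, so pb = 44.
Sellers receive ps = 44 + 19 = 63; q' = 183 − 1.5·44 = 117.
The subsidy expands output by 117 − 93 = 24 past the efficient level; on those units the gap between marginal cost and willingness to pay runs from 0 up to 19.
DWL = ½ × 19 × 24 = 228.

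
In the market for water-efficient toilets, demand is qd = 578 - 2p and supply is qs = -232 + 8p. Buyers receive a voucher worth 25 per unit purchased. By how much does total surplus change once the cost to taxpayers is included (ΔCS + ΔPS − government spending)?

Net change in total surplus = -500

Pre-subsidy: 578 - 2p = -232 + 8p gives p* = 81, q* = 416.
With the rebate, buyers effectively pay pb = ps − 25, where ps is the price sellers receive.
Demand in terms of ps becomes qd = 578 − 2(ps − 25) = 628 - 2ps. Setting this equal to supply: 628 - 2ps = -232 + 8ps, so ps = 86.
Buyers pay pb = 86 − 25 = 61; q' = -232 + 8·86 = 456.
ΔCS = ½(416 + 456)(81 − 61) = 8720; ΔPS = ½(416 + 456)(86 − 81) = 2180.
Government spending = 25 × 456 = 11400.
Net change = 8720 + 2180 − 11400 = -500. The loss equals the DWL triangle ½·25·40.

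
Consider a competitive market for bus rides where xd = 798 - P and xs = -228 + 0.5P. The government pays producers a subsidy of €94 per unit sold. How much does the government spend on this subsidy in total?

Government cost = 40984/3

Pre-subsidy: 798 - P = -228 + 0.5P gives P* = 684, x* = 114.
With the subsidy, sellers receive Ps = Pb + 94 for each unit, where Pb is the price buyers pay.
Supply in terms of Pb becomes xs = -228 + 0.5(Pb + 94) = -181 + 0.5Pb. Setting this equal to demand: 798 - Pb = -181 + 0.5Pb, so Pb = 1958/3.
Sellers receive Ps = 1958/3 + 94 = 2240/3; x' = 798 − 1·(1958/3) = 436/3.
Government outlay = subsidy × quantity = 94 × 436/3 = 40984/3.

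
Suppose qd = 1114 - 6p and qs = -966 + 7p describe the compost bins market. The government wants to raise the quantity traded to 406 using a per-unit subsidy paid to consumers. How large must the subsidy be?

Required subsidy s = 78 per unit

At q = 406, invert demand for the buyer price: pb = (1114 − 406)/6 = 118; invert supply for the seller price: ps = (406 − (-966))/7 = 196.
The subsidy must fill the gap: s = ps − pb = 196 − 118 = 78.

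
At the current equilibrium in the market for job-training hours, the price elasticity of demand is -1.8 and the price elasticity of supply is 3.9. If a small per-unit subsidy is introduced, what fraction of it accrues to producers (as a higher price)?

Producer share = 6/19

For a small subsidy around the equilibrium, the benefit split depends on the relative slopes, which at a point are proportional to the elasticities.
Buyer share = εs/(εs + |εd|) = 3.9/(3.9 + 1.8) = 13/19; seller share = |εd|/(εs + |εd|) = 6/19.
So producers capture 6/19 of the subsidy.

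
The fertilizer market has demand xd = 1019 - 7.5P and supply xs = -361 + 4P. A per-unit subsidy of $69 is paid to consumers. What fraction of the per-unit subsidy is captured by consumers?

Consumer share = 8/23

Pre-subsidy: 1019 - 7.5P = -361 + 4P gives P* = 120, x* = 119.
With the rebate, buyers effectively pay Pb = Ps − 69, where Ps is the price sellers receive.
Demand in terms of Ps becomes xd = 1019 − 7.5(Ps − 69) = 1536.5 - 7.5Ps. Setting this equal to supply: 1536.5 - 7.5Ps = -361 + 4Ps, so Ps = 165.
Buyers pay Pb = 165 − 69 = 96; x' = -361 + 4·165 = 299.
Buyers' price falls by P* − Pb = 120 − 96 = 24; sellers' price rises by Ps − P* = 165 − 120 = 45.
So consumers capture 24/69 = 8/23 of each unit of subsidy.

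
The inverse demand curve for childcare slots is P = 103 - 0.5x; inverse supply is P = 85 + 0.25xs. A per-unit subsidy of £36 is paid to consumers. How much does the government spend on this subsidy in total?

Pre-subsidy: 103 - 0.5x = 85 + 0.25x gives x* = 24 and P* = 91.
With the rebate, buyers effectively pay Pb = Ps − 36, where Ps is the price sellers receive.
On the curves, Pb = 103 - 0.5x and Ps = 85 + 0.25x; the wedge Ps − Pb = 36 gives 85 + 0.25x − (103 - 0.5x) = 36, so x' = 72.
Then Pb = 103 − 0.5·72 = 67 and Ps = 85 + 0.25·72 = 103.
Government outlay = subsidy × quantity = 36 × 72 = 2592.

Government cost = £2592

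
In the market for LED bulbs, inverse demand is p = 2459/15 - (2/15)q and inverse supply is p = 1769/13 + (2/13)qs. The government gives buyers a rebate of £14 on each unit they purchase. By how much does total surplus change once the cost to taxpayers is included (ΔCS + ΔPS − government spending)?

Pre-subsidy: 2459/15 - (2/15)q = 1769/13 + (2/13)q gives q* = 97 and p* = 151.
With the rebate, buyers effectively pay pb = ps − 14, where ps is the price sellers receive.
On the curves, pb = 2459/15 - (2/15)q and ps = 1769/13 + (2/13)q; the wedge ps − pb = 14 gives 1769/13 + (2/13)q − (2459/15 - (2/15)q) = 14, so q' = 145.75.
Then pb = 2459/15 − (2/15)·145.75 = 144.5 and ps = 1769/13 + (2/13)·145.75 = 158.5.
ΔCS = ½(97 + 145.75)(151 − 144.5) = 788.9375; ΔPS = ½(97 + 145.75)(158.5 − 151) = 910.3125.
Government spending = 14 × 145.75 = 2040.5.
Net change = 788.9375 + 910.3125 − 2040.5 = -341.25. The loss equals the DWL triangle ½·14·48.75.

Net change in total surplus = -£341.25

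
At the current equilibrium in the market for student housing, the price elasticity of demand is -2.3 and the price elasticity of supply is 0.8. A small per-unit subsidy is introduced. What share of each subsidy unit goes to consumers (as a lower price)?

Consumer share = 8/31

For a small subsidy around the equilibrium, the benefit split depends on the relative slopes, which at a point are proportional to the elasticities.
Buyer share = εs/(εs + |εd|) = 0.8/(0.8 + 2.3) = 8/31; seller share = |εd|/(εs + |εd|) = 23/31.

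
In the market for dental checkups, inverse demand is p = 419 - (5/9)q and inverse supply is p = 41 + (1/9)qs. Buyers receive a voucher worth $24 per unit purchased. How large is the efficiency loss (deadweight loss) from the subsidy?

Deadweight loss = $432

Pre-subsidy: 419 - (5/9)q = 41 + (1/9)q gives q* = 567 and p* = 104.
With the rebate, buyers effectively pay pb = ps − 24, where ps is the price sellers receive.
On the curves, pb = 419 - (5/9)q and ps = 41 + (1/9)q; the wedge ps − pb = 24 gives 41 + (1/9)q − (419 - (5/9)q) = 24, so q' = 603.
Then pb = 419 − (5/9)·603 = 84 and ps = 41 + (1/9)·603 = 108.
The subsidy expands output by 603 − 567 = 36 past the efficient level; on those units the gap between marginal cost and willingness to pay runs from 0 up to 24.
DWL = ½ × 24 × 36 = 432.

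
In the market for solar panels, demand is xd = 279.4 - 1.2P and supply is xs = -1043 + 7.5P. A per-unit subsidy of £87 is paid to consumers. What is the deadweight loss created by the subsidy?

Pre-subsidy: 279.4 - 1.2P = -1043 + 7.5P gives P* = 152, x* = 97.
With the rebate, buyers effectively pay Pb = Ps − 87, where Ps is the price sellers receive.
Demand in terms of Ps becomes xd = 279.4 − 1.2(Ps − 87) = 383.8 - 1.2Ps. Setting this equal to supply: 383.8 - 1.2Ps = -1043 + 7.5Ps, so Ps = 164.
Buyers pay Pb = 164 − 87 = 77; x' = -1043 + 7.5·164 = 187.
The subsidy expands output by 187 − 97 = 90 past the efficient level; on those units the gap between marginal cost and willingness to pay runs from 0 up to 87.
DWL = ½ × 87 × 90 = 3915.

Deadweight loss = £3915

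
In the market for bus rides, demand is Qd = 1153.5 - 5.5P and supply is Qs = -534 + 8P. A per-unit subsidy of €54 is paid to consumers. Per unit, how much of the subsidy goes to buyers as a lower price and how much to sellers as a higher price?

Pre-subsidy: 1153.5 - 5.5P = -534 + 8P gives P* = 125, Q* = 466.
With the rebate, buyers effectively pay Pb = Ps − 54, where Ps is the price sellers receive.
Demand in terms of Ps becomes Qd = 1153.5 − 5.5(Ps − 54) = 1450.5 - 5.5Ps. Setting this equal to supply: 1450.5 - 5.5Ps = -534 + 8Ps, so Ps = 147.
Buyers pay Pb = 147 − 54 = 93; Q' = -534 + 8·147 = 642.
Buyers' price falls by P* − Pb = 125 − 93 = 32; sellers' price rises by Ps − P* = 147 − 125 = 22.

Buyers gain €32 per unit; sellers gain €22 per unit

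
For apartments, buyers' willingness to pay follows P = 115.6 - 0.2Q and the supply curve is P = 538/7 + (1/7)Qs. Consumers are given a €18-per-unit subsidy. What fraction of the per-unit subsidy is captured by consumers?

Consumer share = 7/12

Pre-subsidy: 115.6 - 0.2Q = 538/7 + (1/7)Q gives Q* = 113 and P* = 93.
With the rebate, buyers effectively pay Pb = Ps − 18, where Ps is the price sellers receive.
On the curves, Pb = 115.6 - 0.2Q and Ps = 538/7 + (1/7)Q; the wedge Ps − Pb = 18 gives 538/7 + (1/7)Q − (115.6 - 0.2Q) = 18, so Q' = 165.5.
Then Pb = 115.6 − 0.2·165.5 = 82.5 and Ps = 538/7 + (1/7)·165.5 = 100.5.
Buyers' price falls by P* − Pb = 93 − 82.5 = 10.5; sellers' price rises by Ps − P* = 100.5 − 93 = 7.5.
So consumers capture 10.5/18 = 7/12 of each unit of subsidy.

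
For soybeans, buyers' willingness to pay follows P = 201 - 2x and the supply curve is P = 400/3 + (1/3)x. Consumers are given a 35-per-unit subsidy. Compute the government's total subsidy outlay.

Pre-subsidy: 201 - 2x = 400/3 + (1/3)x gives x* = 29 and P* = 143.
With the rebate, buyers effectively pay Pb = Ps − 35, where Ps is the price sellers receive.
On the curves, Pb = 201 - 2x and Ps = 400/3 + (1/3)x; the wedge Ps − Pb = 35 gives 400/3 + (1/3)x − (201 - 2x) = 35, so x' = 44.
Then Pb = 201 − 2·44 = 113 and Ps = 400/3 + (1/3)·44 = 148.
Government outlay = subsidy × quantity = 35 × 44 = 1540.

Government cost = 1540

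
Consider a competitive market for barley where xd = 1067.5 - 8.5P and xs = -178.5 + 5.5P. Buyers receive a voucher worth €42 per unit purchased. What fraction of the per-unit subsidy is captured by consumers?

Consumer share = 11/28

Pre-subsidy: 1067.5 - 8.5P = -178.5 + 5.5P gives P* = 89, x* = 311.
With the rebate, buyers effectively pay Pb = Ps − 42, where Ps is the price sellers receive.
Demand in terms of Ps becomes xd = 1067.5 − 8.5(Ps − 42) = 1424.5 - 8.5Ps. Setting this equal to supply: 1424.5 - 8.5Ps = -178.5 + 5.5Ps, so Ps = 114.5.
Buyers pay Pb = 114.5 − 42 = 72.5; x' = -178.5 + 5.5·114.5 = 451.25.
Buyers' price falls by P* − Pb = 89 − 72.5 = 16.5; sellers' price rises by Ps − P* = 114.5 − 89 = 25.5.
So consumers capture 16.5/42 = 11/28 of each unit of subsidy.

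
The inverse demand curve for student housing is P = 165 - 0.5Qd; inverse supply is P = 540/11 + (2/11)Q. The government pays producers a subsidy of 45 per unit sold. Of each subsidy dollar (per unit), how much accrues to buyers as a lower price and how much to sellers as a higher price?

Buyers gain 33 per unit; sellers gain 12 per unit

Pre-subsidy: 165 - 0.5Q = 540/11 + (2/11)Q gives Q* = 170 and P* = 80.
With the subsidy, sellers receive Ps = Pb + 45 for each unit, where Pb is the price buyers pay.
On the curves, Pb = 165 - 0.5Q and Ps = 540/11 + (2/11)Q; the wedge Ps − Pb = 45 gives 540/11 + (2/11)Q − (165 - 0.5Q) = 45, so Q' = 236.
Then Pb = 165 − 0.5·236 = 47 and Ps = 540/11 + (2/11)·236 = 92.
Buyers' price falls by P* − Pb = 80 − 47 = 33; sellers' price rises by Ps − P* = 92 − 80 = 12.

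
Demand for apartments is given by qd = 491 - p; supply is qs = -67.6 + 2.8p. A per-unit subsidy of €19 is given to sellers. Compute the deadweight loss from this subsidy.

Deadweight loss = €133

Pre-subsidy: 491 - p = -67.6 + 2.8p gives p* = 147, q* = 344.
With the subsidy, sellers receive ps = pb + 19 for each unit, where pb is the price buyers pay.
Supply in terms of pb becomes qs = -67.6 + 2.8(pb + 19) = -14.4 + 2.8pb. Setting this equal to demand: 491 - pb = -14.4 + 2.8pb, so pb = 133.
Sellers receive ps = 133 + 19 = 152; q' = 491 − 1·133 = 358.
The subsidy expands output by 358 − 344 = 14 past the efficient level; on those units the gap between marginal cost and willingness to pay runs from 0 up to 19.
DWL = ½ × 19 × 14 = 133.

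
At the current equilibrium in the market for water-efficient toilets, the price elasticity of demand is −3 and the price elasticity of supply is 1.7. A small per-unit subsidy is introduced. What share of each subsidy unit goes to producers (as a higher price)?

For a small subsidy around the equilibrium, the benefit split depends on the relative slopes, which at a point are proportional to the elasticities.
Buyer share = εs/(εs + |εd|) = 1.7/(1.7 + 3) = 17/47; seller share = |εd|/(εs + |εd|) = 30/47.
So producers capture 30/47 of the subsidy.

Producer share = 30/47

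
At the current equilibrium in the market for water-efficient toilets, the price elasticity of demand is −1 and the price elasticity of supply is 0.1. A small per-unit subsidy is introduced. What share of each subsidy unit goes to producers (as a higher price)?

For a small subsidy around the equilibrium, the benefit split depends on the relative slopes, which at a point are proportional to the elasticities.
Buyer share = εs/(εs + |εd|) = 0.1/(0.1 + 1) = 1/11; seller share = |εd|/(εs + |εd|) = 10/11.
So producers capture 10/11 of the subsidy.

Producer share = 10/11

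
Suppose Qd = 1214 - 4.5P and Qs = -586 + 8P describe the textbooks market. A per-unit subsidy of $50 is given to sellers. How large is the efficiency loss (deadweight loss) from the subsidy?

Deadweight loss = $3600

Pre-subsidy: 1214 - 4.5P = -586 + 8P gives P* = 144, Q* = 566.
With the subsidy, sellers receive Ps = Pb + 50 for each unit, where Pb is the price buyers pay.
Supply in terms of Pb becomes Qs = -586 + 8(Pb + 50) = -186 + 8Pb. Setting this equal to demand: 1214 - 4.5Pb = -186 + 8Pb, so Pb = 112.
Sellers receive Ps = 112 + 50 = 162; Q' = 1214 − 4.5·112 = 710.
The subsidy expands output by 710 − 566 = 144 past the efficient level; on those units the gap between marginal cost and willingness to pay runs from 0 up to 50.
DWL = ½ × 50 × 144 = 3600.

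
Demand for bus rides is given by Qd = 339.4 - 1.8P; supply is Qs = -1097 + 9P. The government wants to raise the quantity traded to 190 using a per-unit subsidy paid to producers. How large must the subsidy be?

At Q = 190, invert demand for the buyer price: Pb = (339.4 − 190)/1.8 = 83; invert supply for the seller price: Ps = (190 − (-1097))/9 = 143.
The subsidy must fill the gap: s = Ps − Pb = 143 − 83 = 60.

Required subsidy s = 60 per unit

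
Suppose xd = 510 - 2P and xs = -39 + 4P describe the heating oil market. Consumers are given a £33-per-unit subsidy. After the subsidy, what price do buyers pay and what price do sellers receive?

Pre-subsidy: 510 - 2P = -39 + 4P gives P* = 91.5, x* = 327.
With the rebate, buyers effectively pay Pb = Ps − 33, where Ps is the price sellers receive.
Demand in terms of Ps becomes xd = 510 − 2(Ps − 33) = 576 - 2Ps. Setting this equal to supply: 576 - 2Ps = -39 + 4Ps, so Ps = 102.5.
Buyers pay Pb = 102.5 − 33 = 69.5; x' = -39 + 4·102.5 = 371.

Buyers pay £69.5; sellers receive £102.5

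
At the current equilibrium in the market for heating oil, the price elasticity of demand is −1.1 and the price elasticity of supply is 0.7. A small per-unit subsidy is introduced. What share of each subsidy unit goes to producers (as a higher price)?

For a small subsidy around the equilibrium, the benefit split depends on the relative slopes, which at a point are proportional to the elasticities.
Buyer share = εs/(εs + |εd|) = 0.7/(0.7 + 1.1) = 7/18; seller share = |εd|/(εs + |εd|) = 11/18.
So producers capture 11/18 of the subsidy.

Producer share = 11/18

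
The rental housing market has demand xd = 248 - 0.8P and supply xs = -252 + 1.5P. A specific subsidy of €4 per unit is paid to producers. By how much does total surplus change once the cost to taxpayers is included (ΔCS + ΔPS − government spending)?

Net change in total surplus = -96/23

Pre-subsidy: 248 - 0.8P = -252 + 1.5P gives P* = 5000/23, x* = 1704/23.
With the subsidy, sellers receive Ps = Pb + 4 for each unit, where Pb is the price buyers pay.
Supply in terms of Pb becomes xs = -252 + 1.5(Pb + 4) = -246 + 1.5Pb. Setting this equal to demand: 248 - 0.8Pb = -246 + 1.5Pb, so Pb = 4940/23.
Sellers receive Ps = 4940/23 + 4 = 5032/23; x' = 248 − 0.8·(4940/23) = 1752/23.
ΔCS = ½(1704/23 + 1752/23)(5000/23 − 4940/23) = 103680/529; ΔPS = ½(1704/23 + 1752/23)(5032/23 − 5000/23) = 55296/529.
Government spending = 4 × 1752/23 = 7008/23.
Net change = 103680/529 + 55296/529 − 7008/23 = -96/23. The loss equals the DWL triangle ½·4·48/23.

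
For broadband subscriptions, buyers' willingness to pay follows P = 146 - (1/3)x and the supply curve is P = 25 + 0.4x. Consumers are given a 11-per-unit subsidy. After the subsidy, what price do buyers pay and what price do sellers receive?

Buyers pay 86; sellers receive 97

Pre-subsidy: 146 - (1/3)x = 25 + 0.4x gives x* = 165 and P* = 91.
With the rebate, buyers effectively pay Pb = Ps − 11, where Ps is the price sellers receive.
On the curves, Pb = 146 - (1/3)x and Ps = 25 + 0.4x; the wedge Ps − Pb = 11 gives 25 + 0.4x − (146 - (1/3)x) = 11, so x' = 180.
Then Pb = 146 − (1/3)·180 = 86 and Ps = 25 + 0.4·180 = 97.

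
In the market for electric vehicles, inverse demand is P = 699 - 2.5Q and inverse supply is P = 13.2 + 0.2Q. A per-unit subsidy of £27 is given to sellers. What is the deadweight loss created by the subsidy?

Pre-subsidy: 699 - 2.5Q = 13.2 + 0.2Q gives Q* = 254 and P* = 64.
With the subsidy, sellers receive Ps = Pb + 27 for each unit, where Pb is the price buyers pay.
On the curves, Pb = 699 - 2.5Q and Ps = 13.2 + 0.2Q; the wedge Ps − Pb = 27 gives 13.2 + 0.2Q − (699 - 2.5Q) = 27, so Q' = 264.
Then Pb = 699 − 2.5·264 = 39 and Ps = 13.2 + 0.2·264 = 66.
The subsidy expands output by 264 − 254 = 10 past the efficient level; on those units the gap between marginal cost and willingness to pay runs from 0 up to 27.
DWL = ½ × 27 × 10 = 135.

Deadweight loss = £135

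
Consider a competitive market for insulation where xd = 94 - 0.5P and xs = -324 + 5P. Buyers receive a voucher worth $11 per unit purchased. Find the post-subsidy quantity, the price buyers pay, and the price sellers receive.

Pre-subsidy: 94 - 0.5P = -324 + 5P gives P* = 76, x* = 56.
With the rebate, buyers effectively pay Pb = Ps − 11, where Ps is the price sellers receive.
Demand in terms of Ps becomes xd = 94 − 0.5(Ps − 11) = 99.5 - 0.5Ps. Setting this equal to supply: 99.5 - 0.5Ps = -324 + 5Ps, so Ps = 77.
Buyers pay Pb = 77 − 11 = 66; x' = -324 + 5·77 = 61.

x' = 61; buyers pay $66; sellers receive $77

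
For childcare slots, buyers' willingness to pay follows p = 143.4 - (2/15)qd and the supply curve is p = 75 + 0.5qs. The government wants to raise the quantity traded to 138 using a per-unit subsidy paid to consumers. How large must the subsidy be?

Required subsidy s = 19 per unit

At q = 138, from the demand curve buyers pay pb = 143.4 − (2/15)·138 = 125; from the supply curve sellers need ps = 75 + 0.5·138 = 144.
The subsidy must fill the gap: s = ps − pb = 144 − 125 = 19.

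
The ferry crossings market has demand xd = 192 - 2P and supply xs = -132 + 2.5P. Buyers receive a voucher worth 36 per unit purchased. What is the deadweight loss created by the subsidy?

Pre-subsidy: 192 - 2P = -132 + 2.5P gives P* = 72, x* = 48.
With the rebate, buyers effectively pay Pb = Ps − 36, where Ps is the price sellers receive.
Demand in terms of Ps becomes xd = 192 − 2(Ps − 36) = 264 - 2Ps. Setting this equal to supply: 264 - 2Ps = -132 + 2.5Ps, so Ps = 88.
Buyers pay Pb = 88 − 36 = 52; x' = -132 + 2.5·88 = 88.
The subsidy expands output by 88 − 48 = 40 past the efficient level; on those units the gap between marginal cost and willingness to pay runs from 0 up to 36.
DWL = ½ × 36 × 40 = 720.

Deadweight loss = 720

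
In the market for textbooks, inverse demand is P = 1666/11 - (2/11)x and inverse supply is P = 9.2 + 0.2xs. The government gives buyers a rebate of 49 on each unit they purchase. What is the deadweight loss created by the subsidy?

Pre-subsidy: 1666/11 - (2/11)x = 9.2 + 0.2x gives x* = 2608/7 and P* = 586/7.
With the rebate, buyers effectively pay Pb = Ps − 49, where Ps is the price sellers receive.
On the curves, Pb = 1666/11 - (2/11)x and Ps = 9.2 + 0.2x; the wedge Ps − Pb = 49 gives 9.2 + 0.2x − (1666/11 - (2/11)x) = 49, so x' = 10519/21.
Then Pb = 1666/11 − (2/11)·(10519/21) = 1268/21 and Ps = 9.2 + 0.2·(10519/21) = 2297/21.
The subsidy expands output by 10519/21 − 2608/7 = 385/3 past the efficient level; on those units the gap between marginal cost and willingness to pay runs from 0 up to 49.
DWL = ½ × 49 × 385/3 = 18865/6.

Deadweight loss = 18865/6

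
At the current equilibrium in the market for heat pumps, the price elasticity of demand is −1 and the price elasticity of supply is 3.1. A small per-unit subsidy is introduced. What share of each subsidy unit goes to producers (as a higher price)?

Producer share = 10/41

For a small subsidy around the equilibrium, the benefit split depends on the relative slopes, which at a point are proportional to the elasticities.
Buyer share = εs/(εs + |εd|) = 3.1/(3.1 + 1) = 31/41; seller share = |εd|/(εs + |εd|) = 10/41.
So producers capture 10/41 of the subsidy.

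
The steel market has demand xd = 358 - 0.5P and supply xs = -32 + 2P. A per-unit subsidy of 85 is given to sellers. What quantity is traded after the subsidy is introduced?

x' = 314

Pre-subsidy: 358 - 0.5P = -32 + 2P gives P* = 156, x* = 280.
With the subsidy, sellers receive Ps = Pb + 85 for each unit, where Pb is the price buyers pay.
Supply in terms of Pb becomes xs = -32 + 2(Pb + 85) = 138 + 2Pb. Setting this equal to demand: 358 - 0.5Pb = 138 + 2Pb, so Pb = 88.
Sellers receive Ps = 88 + 85 = 173; x' = 358 − 0.5·88 = 314.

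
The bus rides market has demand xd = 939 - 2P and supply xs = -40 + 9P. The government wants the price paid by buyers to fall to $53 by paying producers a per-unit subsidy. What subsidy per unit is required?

At a buyer price of 53, quantity demanded is 939 − 2·53 = 833.
Sellers supply 833 only when they receive Ps with -40 + 9·Ps = 833, i.e. Ps = 97.
s = Ps − Pb = 97 − 53 = 44.

Required subsidy s = $44 per unit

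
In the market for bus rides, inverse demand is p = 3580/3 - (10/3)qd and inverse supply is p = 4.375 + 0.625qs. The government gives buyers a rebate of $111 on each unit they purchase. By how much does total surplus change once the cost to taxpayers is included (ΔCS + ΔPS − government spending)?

Net change in total surplus = -147852/95

Pre-subsidy: 3580/3 - (10/3)q = 4.375 + 0.625q gives q* = 5707/19 and p* = 3650/19.
With the rebate, buyers effectively pay pb = ps − 111, where ps is the price sellers receive.
On the curves, pb = 3580/3 - (10/3)q and ps = 4.375 + 0.625q; the wedge ps − pb = 111 gives 4.375 + 0.625q − (3580/3 - (10/3)q) = 111, so q' = 31199/95.
Then pb = 3580/3 − (10/3)·(31199/95) = 1874/19 and ps = 4.375 + 0.625·(31199/95) = 3983/19.
ΔCS = ½(5707/19 + 31199/95)(3650/19 − 1874/19) = 53043792/1805; ΔPS = ½(5707/19 + 31199/95)(3983/19 − 3650/19) = 9945711/1805.
Government spending = 111 × 31199/95 = 3463089/95.
Net change = 53043792/1805 + 9945711/1805 − 3463089/95 = -147852/95. The loss equals the DWL triangle ½·111·2664/95.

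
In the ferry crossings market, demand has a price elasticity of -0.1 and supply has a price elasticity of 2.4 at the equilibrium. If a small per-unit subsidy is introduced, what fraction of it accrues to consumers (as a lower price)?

Consumer share = 0.96

For a small subsidy around the equilibrium, the benefit split depends on the relative slopes, which at a point are proportional to the elasticities.
Buyer share = εs/(εs + |εd|) = 2.4/(2.4 + 0.1) = 0.96; seller share = |εd|/(εs + |εd|) = 0.04.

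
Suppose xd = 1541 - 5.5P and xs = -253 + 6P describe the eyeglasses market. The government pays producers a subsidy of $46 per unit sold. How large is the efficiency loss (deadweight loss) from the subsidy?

Deadweight loss = $3036

Pre-subsidy: 1541 - 5.5P = -253 + 6P gives P* = 156, x* = 683.
With the subsidy, sellers receive Ps = Pb + 46 for each unit, where Pb is the price buyers pay.
Supply in terms of Pb becomes xs = -253 + 6(Pb + 46) = 23 + 6Pb. Setting this equal to demand: 1541 - 5.5Pb = 23 + 6Pb, so Pb = 132.
Sellers receive Ps = 132 + 46 = 178; x' = 1541 − 5.5·132 = 815.
The subsidy expands output by 815 − 683 = 132 past the efficient level; on those units the gap between marginal cost and willingness to pay runs from 0 up to 46.
DWL = ½ × 46 × 132 = 3036.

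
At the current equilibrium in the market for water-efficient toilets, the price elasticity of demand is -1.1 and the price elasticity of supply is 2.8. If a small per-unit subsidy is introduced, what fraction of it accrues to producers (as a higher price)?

For a small subsidy around the equilibrium, the benefit split depends on the relative slopes, which at a point are proportional to the elasticities.
Buyer share = εs/(εs + |εd|) = 2.8/(2.8 + 1.1) = 28/39; seller share = |εd|/(εs + |εd|) = 11/39.
So producers capture 11/39 of the subsidy.

Producer share = 11/39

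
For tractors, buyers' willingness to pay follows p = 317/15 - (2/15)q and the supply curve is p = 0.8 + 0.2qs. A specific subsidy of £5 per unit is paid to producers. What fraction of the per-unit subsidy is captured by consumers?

Pre-subsidy: 317/15 - (2/15)q = 0.8 + 0.2q gives q* = 61 and p* = 13.
With the subsidy, sellers receive ps = pb + 5 for each unit, where pb is the price buyers pay.
On the curves, pb = 317/15 - (2/15)q and ps = 0.8 + 0.2q; the wedge ps − pb = 5 gives 0.8 + 0.2q − (317/15 - (2/15)q) = 5, so q' = 76.
Then pb = 317/15 − (2/15)·76 = 11 and ps = 0.8 + 0.2·76 = 16.
Buyers' price falls by p* − pb = 13 − 11 = 2; sellers' price rises by ps − p* = 16 − 13 = 3.
So consumers capture 2/5 = 0.4 of each unit of subsidy.

Consumer share = 0.4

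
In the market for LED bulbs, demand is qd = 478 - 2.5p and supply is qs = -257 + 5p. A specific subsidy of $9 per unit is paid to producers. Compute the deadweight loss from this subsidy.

Deadweight loss = $67.5

Pre-subsidy: 478 - 2.5p = -257 + 5p gives p* = 98, q* = 233.
With the subsidy, sellers receive ps = pb + 9 for each unit, where pb is the price buyers pay.
Supply in terms of pb becomes qs = -257 + 5(pb + 9) = -212 + 5pb. Setting this equal to demand: 478 - 2.5pb = -212 + 5pb, so pb = 92.
Sellers receive ps = 92 + 9 = 101; q' = 478 − 2.5·92 = 248.
The subsidy expands output by 248 − 233 = 15 past the efficient level; on those units the gap between marginal cost and willingness to pay runs from 0 up to 9.
DWL = ½ × 9 × 15 = 67.5.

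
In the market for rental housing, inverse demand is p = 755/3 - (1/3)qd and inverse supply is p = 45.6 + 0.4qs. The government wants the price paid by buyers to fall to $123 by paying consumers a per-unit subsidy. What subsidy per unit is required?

At a buyer price of 123, quantity demanded is 755 − 3·123 = 386.
Sellers supply 386 only when they receive ps = 45.6 + 0.4·386 = 200.
s = ps − pb = 200 − 123 = 77.

Required subsidy s = $77 per unit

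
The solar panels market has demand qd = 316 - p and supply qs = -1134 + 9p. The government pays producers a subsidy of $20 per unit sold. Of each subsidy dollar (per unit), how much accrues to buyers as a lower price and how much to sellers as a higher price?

Pre-subsidy: 316 - p = -1134 + 9p gives p* = 145, q* = 171.
With the subsidy, sellers receive ps = pb + 20 for each unit, where pb is the price buyers pay.
Supply in terms of pb becomes qs = -1134 + 9(pb + 20) = -954 + 9pb. Setting this equal to demand: 316 - pb = -954 + 9pb, so pb = 127.
Sellers receive ps = 127 + 20 = 147; q' = 316 − 1·127 = 189.
Buyers' price falls by p* − pb = 145 − 127 = 18; sellers' price rises by ps − p* = 147 − 145 = 2.

Buyers gain $18 per unit; sellers gain $2 per unit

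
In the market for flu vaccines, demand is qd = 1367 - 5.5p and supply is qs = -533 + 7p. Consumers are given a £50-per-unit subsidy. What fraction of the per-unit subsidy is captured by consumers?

Consumer share = 0.56

Pre-subsidy: 1367 - 5.5p = -533 + 7p gives p* = 152, q* = 531.
With the rebate, buyers effectively pay pb = ps − 50, where ps is the price sellers receive.
Demand in terms of ps becomes qd = 1367 − 5.5(ps − 50) = 1642 - 5.5ps. Setting this equal to supply: 1642 - 5.5ps = -533 + 7ps, so ps = 174.
Buyers pay pb = 174 − 50 = 124; q' = -533 + 7·174 = 685.
Buyers' price falls by p* − pb = 152 − 124 = 28; sellers' price rises by ps − p* = 174 − 152 = 22.
So consumers capture 28/50 = 0.56 of each unit of subsidy.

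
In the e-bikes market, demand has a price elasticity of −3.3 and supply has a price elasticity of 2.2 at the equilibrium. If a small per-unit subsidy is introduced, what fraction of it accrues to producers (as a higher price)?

For a small subsidy around the equilibrium, the benefit split depends on the relative slopes, which at a point are proportional to the elasticities.
Buyer share = εs/(εs + |εd|) = 2.2/(2.2 + 3.3) = 0.4; seller share = |εd|/(εs + |εd|) = 0.6.
So producers capture 0.6 of the subsidy.

Producer share = 0.6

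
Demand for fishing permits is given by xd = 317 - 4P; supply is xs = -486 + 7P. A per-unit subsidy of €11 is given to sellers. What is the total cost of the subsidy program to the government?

Pre-subsidy: 317 - 4P = -486 + 7P gives P* = 73, x* = 25.
With the subsidy, sellers receive Ps = Pb + 11 for each unit, where Pb is the price buyers pay.
Supply in terms of Pb becomes xs = -486 + 7(Pb + 11) = -409 + 7Pb. Setting this equal to demand: 317 - 4Pb = -409 + 7Pb, so Pb = 66.
Sellers receive Ps = 66 + 11 = 77; x' = 317 − 4·66 = 53.
Government outlay = subsidy × quantity = 11 × 53 = 583.

Government cost = €583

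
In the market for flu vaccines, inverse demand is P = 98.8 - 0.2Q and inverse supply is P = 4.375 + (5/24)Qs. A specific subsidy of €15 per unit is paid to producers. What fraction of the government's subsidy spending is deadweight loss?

DWL / government spending = 100/1459

Pre-subsidy: 98.8 - 0.2Q = 4.375 + (5/24)Q gives Q* = 11331/49 and P* = 2575/49.
With the subsidy, sellers receive Ps = Pb + 15 for each unit, where Pb is the price buyers pay.
On the curves, Pb = 98.8 - 0.2Q and Ps = 4.375 + (5/24)Q; the wedge Ps − Pb = 15 gives 4.375 + (5/24)Q − (98.8 - 0.2Q) = 15, so Q' = 13131/49.
Then Pb = 98.8 − 0.2·(13131/49) = 2215/49 and Ps = 4.375 + (5/24)·(13131/49) = 2950/49.
ΔCS = ½(11331/49 + 13131/49)(2575/49 − 2215/49) = 4403160/2401; ΔPS = ½(11331/49 + 13131/49)(2950/49 − 2575/49) = 4586625/2401.
Government spending = 15 × 13131/49 = 196965/49.
DWL = ½ × 15 × (13131/49 − 11331/49) = 13500/49; fraction = (13500/49) / (196965/49) = 100/1459.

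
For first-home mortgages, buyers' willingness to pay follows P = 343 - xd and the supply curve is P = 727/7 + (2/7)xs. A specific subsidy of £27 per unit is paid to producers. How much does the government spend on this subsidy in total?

Pre-subsidy: 343 - x = 727/7 + (2/7)x gives x* = 186 and P* = 157.
With the subsidy, sellers receive Ps = Pb + 27 for each unit, where Pb is the price buyers pay.
On the curves, Pb = 343 - x and Ps = 727/7 + (2/7)x; the wedge Ps − Pb = 27 gives 727/7 + (2/7)x − (343 - x) = 27, so x' = 207.
Then Pb = 343 − 1·207 = 136 and Ps = 727/7 + (2/7)·207 = 163.
Government outlay = subsidy × quantity = 27 × 207 = 5589.

Government cost = £5589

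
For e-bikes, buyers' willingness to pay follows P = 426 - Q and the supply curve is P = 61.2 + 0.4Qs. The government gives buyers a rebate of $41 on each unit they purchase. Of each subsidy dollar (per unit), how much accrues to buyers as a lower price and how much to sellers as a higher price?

Pre-subsidy: 426 - Q = 61.2 + 0.4Q gives Q* = 1824/7 and P* = 1158/7.
With the rebate, buyers effectively pay Pb = Ps − 41, where Ps is the price sellers receive.
On the curves, Pb = 426 - Q and Ps = 61.2 + 0.4Q; the wedge Ps − Pb = 41 gives 61.2 + 0.4Q − (426 - Q) = 41, so Q' = 2029/7.
Then Pb = 426 − 1·(2029/7) = 953/7 and Ps = 61.2 + 0.4·(2029/7) = 1240/7.
Buyers' price falls by P* − Pb = 1158/7 − 953/7 = 205/7; sellers' price rises by Ps − P* = 1240/7 − 1158/7 = 82/7.

Buyers gain 205/7 per unit; sellers gain 82/7 per unit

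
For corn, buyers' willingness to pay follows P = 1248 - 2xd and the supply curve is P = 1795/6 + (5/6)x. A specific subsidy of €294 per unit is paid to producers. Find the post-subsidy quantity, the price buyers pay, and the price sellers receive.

x' = 7457/17; buyers pay 6302/17; sellers receive 11300/17

Pre-subsidy: 1248 - 2x = 1795/6 + (5/6)x gives x* = 5693/17 and P* = 9830/17.
With the subsidy, sellers receive Ps = Pb + 294 for each unit, where Pb is the price buyers pay.
On the curves, Pb = 1248 - 2x and Ps = 1795/6 + (5/6)x; the wedge Ps − Pb = 294 gives 1795/6 + (5/6)x − (1248 - 2x) = 294, so x' = 7457/17.
Then Pb = 1248 − 2·(7457/17) = 6302/17 and Ps = 1795/6 + (5/6)·(7457/17) = 11300/17.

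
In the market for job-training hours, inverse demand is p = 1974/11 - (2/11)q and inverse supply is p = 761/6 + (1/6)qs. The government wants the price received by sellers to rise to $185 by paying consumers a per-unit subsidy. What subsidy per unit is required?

Required subsidy s = $69 per unit

At a seller price of 185, quantity supplied is -761 + 6·185 = 349.
Buyers absorb 349 only when they pay pb = 1974/11 − (2/11)·349 = 116.
s = ps − pb = 185 − 116 = 69.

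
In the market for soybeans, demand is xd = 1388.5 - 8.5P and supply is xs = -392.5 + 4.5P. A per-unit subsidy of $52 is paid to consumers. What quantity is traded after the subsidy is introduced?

x' = 377

Pre-subsidy: 1388.5 - 8.5P = -392.5 + 4.5P gives P* = 137, x* = 224.
With the rebate, buyers effectively pay Pb = Ps − 52, where Ps is the price sellers receive.
Demand in terms of Ps becomes xd = 1388.5 − 8.5(Ps − 52) = 1830.5 - 8.5Ps. Setting this equal to supply: 1830.5 - 8.5Ps = -392.5 + 4.5Ps, so Ps = 171.
Buyers pay Pb = 171 − 52 = 119; x' = -392.5 + 4.5·171 = 377.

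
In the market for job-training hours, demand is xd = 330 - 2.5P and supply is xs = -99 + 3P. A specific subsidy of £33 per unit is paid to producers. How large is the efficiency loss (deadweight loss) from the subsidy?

Deadweight loss = £742.5

Pre-subsidy: 330 - 2.5P = -99 + 3P gives P* = 78, x* = 135.
With the subsidy, sellers receive Ps = Pb + 33 for each unit, where Pb is the price buyers pay.
Supply in terms of Pb becomes xs = -99 + 3(Pb + 33) = 0 + 3Pb. Setting this equal to demand: 330 - 2.5Pb = 0 + 3Pb, so Pb = 60.
Sellers receive Ps = 60 + 33 = 93; x' = 330 − 2.5·60 = 180.
The subsidy expands output by 180 − 135 = 45 past the efficient level; on those units the gap between marginal cost and willingness to pay runs from 0 up to 33.
DWL = ½ × 33 × 45 = 742.5.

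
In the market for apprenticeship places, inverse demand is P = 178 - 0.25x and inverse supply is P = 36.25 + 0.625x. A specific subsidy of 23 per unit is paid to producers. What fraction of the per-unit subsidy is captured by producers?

Producer share = 5/7

Pre-subsidy: 178 - 0.25x = 36.25 + 0.625x gives x* = 162 and P* = 137.5.
With the subsidy, sellers receive Ps = Pb + 23 for each unit, where Pb is the price buyers pay.
On the curves, Pb = 178 - 0.25x and Ps = 36.25 + 0.625x; the wedge Ps − Pb = 23 gives 36.25 + 0.625x − (178 - 0.25x) = 23, so x' = 1318/7.
Then Pb = 178 − 0.25·(1318/7) = 1833/14 and Ps = 36.25 + 0.625·(1318/7) = 2155/14.
Buyers' price falls by P* − Pb = 137.5 − 1833/14 = 46/7; sellers' price rises by Ps − P* = 2155/14 − 137.5 = 115/7.
So producers capture (115/7)/23 = 5/7 of each unit of subsidy.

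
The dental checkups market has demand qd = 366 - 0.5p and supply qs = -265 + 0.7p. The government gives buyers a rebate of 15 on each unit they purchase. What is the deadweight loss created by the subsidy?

Deadweight loss = 32.8125

Pre-subsidy: 366 - 0.5p = -265 + 0.7p gives p* = 3155/6, q* = 1237/12.
With the rebate, buyers effectively pay pb = ps − 15, where ps is the price sellers receive.
Demand in terms of ps becomes qd = 366 − 0.5(ps − 15) = 373.5 - 0.5ps. Setting this equal to supply: 373.5 - 0.5ps = -265 + 0.7ps, so ps = 6385/12.
Buyers pay pb = 6385/12 − 15 = 6205/12; q' = -265 + 0.7·(6385/12) = 2579/24.
The subsidy expands output by 2579/24 − 1237/12 = 4.375 past the efficient level; on those units the gap between marginal cost and willingness to pay runs from 0 up to 15.
DWL = ½ × 15 × 4.375 = 32.8125.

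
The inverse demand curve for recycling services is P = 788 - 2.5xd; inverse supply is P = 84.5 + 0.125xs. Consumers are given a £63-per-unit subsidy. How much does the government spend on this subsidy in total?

Pre-subsidy: 788 - 2.5x = 84.5 + 0.125x gives x* = 268 and P* = 118.
With the rebate, buyers effectively pay Pb = Ps − 63, where Ps is the price sellers receive.
On the curves, Pb = 788 - 2.5x and Ps = 84.5 + 0.125x; the wedge Ps − Pb = 63 gives 84.5 + 0.125x − (788 - 2.5x) = 63, so x' = 292.
Then Pb = 788 − 2.5·292 = 58 and Ps = 84.5 + 0.125·292 = 121.
Government outlay = subsidy × quantity = 63 × 292 = 18396.

Government cost = £18396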